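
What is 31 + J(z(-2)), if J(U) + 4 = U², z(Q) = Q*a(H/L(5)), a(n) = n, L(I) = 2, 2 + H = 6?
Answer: 43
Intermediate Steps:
H = 4 (H = -2 + 6 = 4)
z(Q) = 2*Q (z(Q) = Q*(4/2) = Q*(4*(½)) = Q*2 = 2*Q)
J(U) = -4 + U²
31 + J(z(-2)) = 31 + (-4 + (2*(-2))²) = 31 + (-4 + (-4)²) = 31 + (-4 + 16) = 31 + 12 = 43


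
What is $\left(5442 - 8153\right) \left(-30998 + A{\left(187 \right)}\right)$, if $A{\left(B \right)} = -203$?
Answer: $84585911$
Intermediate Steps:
$\left(5442 - 8153\right) \left(-30998 + A{\left(187 \right)}\right) = \left(5442 - 8153\right) \left(-30998 - 203\right) = \left(-2711\right) \left(-31201\right) = 84585911$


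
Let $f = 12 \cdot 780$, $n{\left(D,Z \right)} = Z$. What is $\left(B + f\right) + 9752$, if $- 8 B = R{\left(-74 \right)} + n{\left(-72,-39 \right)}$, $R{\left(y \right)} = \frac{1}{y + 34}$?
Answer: $\frac{6117401}{320} \approx 19117.0$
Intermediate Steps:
$R{\left(y \right)} = \frac{1}{34 + y}$
$B = \frac{1561}{320}$ ($B = - \frac{\frac{1}{34 - 74} - 39}{8} = - \frac{\frac{1}{-40} - 39}{8} = - \frac{- \frac{1}{40} - 39}{8} = \left(- \frac{1}{8}\right) \left(- \frac{1561}{40}\right) = \frac{1561}{320} \approx 4.8781$)
$f = 9360$
$\left(B + f\right) + 9752 = \left(\frac{1561}{320} + 9360\right) + 9752 = \frac{2996761}{320} + 9752 = \frac{6117401}{320}$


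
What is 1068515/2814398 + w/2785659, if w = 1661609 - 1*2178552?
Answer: 1521635081071/7839953118282 ≈ 0.19409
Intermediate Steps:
w = -516943 (w = 1661609 - 2178552 = -516943)
1068515/2814398 + w/2785659 = 1068515/2814398 - 516943/2785659 = 1521635081071/7839953118282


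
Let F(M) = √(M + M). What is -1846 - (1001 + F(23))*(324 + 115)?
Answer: -441285 - 439*√46 ≈ -4.4426e+5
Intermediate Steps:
F(M) = √2*√M (F(M) = √(2*M) = √2*√M)
-1846 - (1001 + F(23))*(324 + 115) = -1846 - (1001 + √2*√23)*(324 + 115) = -1846 - (1001 + √46)*439 = -1846 - (439439 + 439*√46) = -1846 + (-439439 - 439*√46) = -441285 - 439*√46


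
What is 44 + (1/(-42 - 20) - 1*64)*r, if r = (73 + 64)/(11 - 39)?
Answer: 88591/248 ≈ 357.22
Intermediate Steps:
r = -137/28 (r = 137/(-28) = 137*(-1/28) = -137/28 ≈ -4.8929)
44 + (1/(-42 - 20) - 1*64)*r = 44 + (1/(-42 - 20) - 1*64)*(-137/28) = 44 + (1/(-62) - 64)*(-137/28) = 44 + (-1/62 - 64)*(-137/28) = 44 - 3969/62*(-137/28) = 44 + 77679/248 = 88591/248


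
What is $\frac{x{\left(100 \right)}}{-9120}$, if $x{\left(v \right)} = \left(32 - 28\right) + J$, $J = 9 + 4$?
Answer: $- \frac{17}{9120} \approx -0.001864$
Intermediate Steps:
$J = 13$
$x{\left(v \right)} = 17$ ($x{\left(v \right)} = \left(32 - 28\right) + 13 = 4 + 13 = 17$)
$\frac{x{\left(100 \right)}}{-9120} = \frac{17}{-9120} = 17 \left(- \frac{1}{9120}\right) = - \frac{17}{9120}$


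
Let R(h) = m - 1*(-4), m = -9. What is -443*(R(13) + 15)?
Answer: -4430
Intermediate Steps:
R(h) = -5 (R(h) = -9 - 1*(-4) = -9 + 4 = -5)
-443*(R(13) + 15) = -443*(-5 + 15) = -443*10 = -4430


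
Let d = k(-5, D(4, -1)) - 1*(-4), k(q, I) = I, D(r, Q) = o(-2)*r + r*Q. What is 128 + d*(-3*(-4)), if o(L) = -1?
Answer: 80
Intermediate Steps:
D(r, Q) = -r + Q*r (D(r, Q) = -r + r*Q = -r + Q*r)
d = -4 (d = 4*(-1 - 1) - 1*(-4) = 4*(-2) + 4 = -8 + 4 = -4)
128 + d*(-3*(-4)) = 128 - (-12)*(-4) = 128 - 4*12 = 128 - 48 = 80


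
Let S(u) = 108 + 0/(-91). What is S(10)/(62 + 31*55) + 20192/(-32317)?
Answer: -10729676/19034713 ≈ -0.56369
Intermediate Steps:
S(u) = 108 (S(u) = 108 + 0*(-1/91) = 108 + 0 = 108)
S(10)/(62 + 31*55) + 20192/(-32317) = 108/(62 + 31*55) + 20192/(-32317) = 108/(62 + 1705) + 20192*(-1/32317) = 108/1767 - 20192/32317 = 108*(1/1767) - 20192/32317 = 36/589 - 20192/32317 = -10729676/19034713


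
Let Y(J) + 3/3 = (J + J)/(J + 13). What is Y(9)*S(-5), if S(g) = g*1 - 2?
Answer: 14/11 ≈ 1.2727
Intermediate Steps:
S(g) = -2 + g (S(g) = g - 2 = -2 + g)
Y(J) = -1 + 2*J/(13 + J) (Y(J) = -1 + (J + J)/(J + 13) = -1 + (2*J)/(13 + J) = -1 + 2*J/(13 + J))
Y(9)*S(-5) = ((-13 + 9)/(13 + 9))*(-2 - 5) = (-4/22)*(-7) = ((1/22)*(-4))*(-7) = -2/11*(-7) = 14/11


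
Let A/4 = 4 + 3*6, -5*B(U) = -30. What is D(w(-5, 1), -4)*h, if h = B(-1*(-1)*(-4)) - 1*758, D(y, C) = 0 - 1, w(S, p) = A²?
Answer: 752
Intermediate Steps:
B(U) = 6 (B(U) = -⅕*(-30) = 6)
A = 88 (A = 4*(4 + 3*6) = 4*(4 + 18) = 4*22 = 88)
w(S, p) = 7744 (w(S, p) = 88² = 7744)
D(y, C) = -1
h = -752 (h = 6 - 1*758 = 6 - 758 = -752)
D(w(-5, 1), -4)*h = -1*(-752) = 752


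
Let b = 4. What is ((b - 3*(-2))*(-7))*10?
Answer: -700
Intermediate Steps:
((b - 3*(-2))*(-7))*10 = ((4 - 3*(-2))*(-7))*10 = ((4 + 6)*(-7))*10 = (10*(-7))*10 = -70*10 = -700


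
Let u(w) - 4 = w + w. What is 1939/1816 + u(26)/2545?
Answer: 5036451/4621720 ≈ 1.0897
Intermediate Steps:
u(w) = 4 + 2*w (u(w) = 4 + (w + w) = 4 + 2*w)
1939/1816 + u(26)/2545 = 1939/1816 + (4 + 2*26)/2545 = 1939*(1/1816) + (4 + 52)*(1/2545) = 1939/1816 + 56*(1/2545) = 1939/1816 + 56/2545 = 5036451/4621720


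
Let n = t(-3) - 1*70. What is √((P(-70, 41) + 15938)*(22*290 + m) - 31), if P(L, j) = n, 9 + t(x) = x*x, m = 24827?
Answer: 3*√55021405 ≈ 22253.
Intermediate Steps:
t(x) = -9 + x² (t(x) = -9 + x*x = -9 + x²)
n = -70 (n = (-9 + (-3)²) - 1*70 = (-9 + 9) - 70 = 0 - 70 = -70)
P(L, j) = -70
√((P(-70, 41) + 15938)*(22*290 + m) - 31) = √((-70 + 15938)*(22*290 + 24827) - 31) = √(15868*(6380 + 24827) - 31) = √(15868*31207 - 31) = √(495192676 - 31) = √495192645 = 3*√55021405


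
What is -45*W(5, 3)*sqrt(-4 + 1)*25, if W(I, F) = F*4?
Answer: -13500*I*sqrt(3) ≈ -23383.0*I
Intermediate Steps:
W(I, F) = 4*F
-45*W(5, 3)*sqrt(-4 + 1)*25 = -45*4*3*sqrt(-4 + 1)*25 = -540*sqrt(-3)*25 = -540*I*sqrt(3)*25 = -13500*I*sqrt(3)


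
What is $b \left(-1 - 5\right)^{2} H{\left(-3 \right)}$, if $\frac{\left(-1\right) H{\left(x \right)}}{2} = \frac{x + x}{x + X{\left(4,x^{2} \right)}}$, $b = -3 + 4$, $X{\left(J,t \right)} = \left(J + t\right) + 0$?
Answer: $\frac{216}{5} \approx 43.2$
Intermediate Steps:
$X{\left(J,t \right)} = J + t$
$b = 1$
$H{\left(x \right)} = - \frac{4 x}{4 + x + x^{2}}$ ($H{\left(x \right)} = - 2 \frac{x + x}{x + \left(4 + x^{2}\right)} = - 2 \frac{2 x}{4 + x + x^{2}} = - \frac{4 x}{4 + x + x^{2}}$)
$b \left(-1 - 5\right)^{2} H{\left(-3 \right)} = 1 \left(-1 - 5\right)^{2} \left(\left(-4\right) \left(-3\right) \frac{1}{4 - 3 + \left(-3\right)^{2}}\right) = 1 \left(-6\right)^{2} \left(\left(-4\right) \left(-3\right) \frac{1}{4 - 3 + 9}\right) = 1 \cdot 36 \left(\left(-4\right) \left(-3\right) \frac{1}{10}\right) = 36 \left(\left(-4\right) \left(-3\right) \frac{1}{10}\right) = 36 \cdot \frac{6}{5} = \frac{216}{5}$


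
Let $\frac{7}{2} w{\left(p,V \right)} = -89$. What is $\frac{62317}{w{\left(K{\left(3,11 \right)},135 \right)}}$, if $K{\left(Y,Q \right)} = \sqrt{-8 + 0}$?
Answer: $- \frac{436219}{178} \approx -2450.7$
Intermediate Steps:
$K{\left(Y,Q \right)} = 2 i \sqrt{2}$ ($K{\left(Y,Q \right)} = \sqrt{-8} = 2 i \sqrt{2}$)
$w{\left(p,V \right)} = - \frac{178}{7}$ ($w{\left(p,V \right)} = \frac{2}{7} \left(-89\right) = - \frac{178}{7}$)
$\frac{62317}{w{\left(K{\left(3,11 \right)},135 \right)}} = \frac{62317}{- \frac{178}{7}} = 62317 \left(- \frac{7}{178}\right) = - \frac{436219}{178}$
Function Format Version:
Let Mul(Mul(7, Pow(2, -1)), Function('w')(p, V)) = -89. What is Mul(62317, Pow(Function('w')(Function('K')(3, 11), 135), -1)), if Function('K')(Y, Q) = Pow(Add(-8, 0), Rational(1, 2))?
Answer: Rational(-436219, 178) ≈ -2450.7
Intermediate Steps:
Function('K')(Y, Q) = Mul(2, I, Pow(2, Rational(1, 2))) (Function('K')(Y, Q) = Pow(-8, Rational(1, 2)) = Mul(2, I, Pow(2, Rational(1, 2))))
Function('w')(p, V) = Rational(-178, 7) (Function('w')(p, V) = Mul(Rational(2, 7), -89) = Rational(-178, 7))
Mul(62317, Pow(Function('w')(Function('K')(3, 11), 135), -1)) = Mul(62317, Pow(Rational(-178, 7), -1)) = Mul(62317, Rational(-7, 178)) = Rational(-436219, 178)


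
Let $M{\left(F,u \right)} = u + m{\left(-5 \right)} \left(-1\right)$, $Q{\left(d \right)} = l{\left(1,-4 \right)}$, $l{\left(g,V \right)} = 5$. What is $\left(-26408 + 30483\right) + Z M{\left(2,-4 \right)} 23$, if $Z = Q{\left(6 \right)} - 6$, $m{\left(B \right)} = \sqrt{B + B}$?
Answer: $4167 + 23 i \sqrt{10} \approx 4167.0 + 72.732 i$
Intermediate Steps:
$m{\left(B \right)} = \sqrt{2} \sqrt{B}$ ($m{\left(B \right)} = \sqrt{2 B} = \sqrt{2} \sqrt{B}$)
$Q{\left(d \right)} = 5$
$M{\left(F,u \right)} = u - i \sqrt{10}$ ($M{\left(F,u \right)} = u + \sqrt{2} \sqrt{-5} \left(-1\right) = u + \sqrt{2} i \sqrt{5} \left(-1\right) = u + i \sqrt{10} \left(-1\right) = u - i \sqrt{10}$)
$Z = -1$ ($Z = 5 - 6 = -1$)
$\left(-26408 + 30483\right) + Z M{\left(2,-4 \right)} 23 = \left(-26408 + 30483\right) + - (-4 - i \sqrt{10}) 23 = 4075 + \left(4 + i \sqrt{10}\right) 23 = 4075 + \left(92 + 23 i \sqrt{10}\right) = 4167 + 23 i \sqrt{10}$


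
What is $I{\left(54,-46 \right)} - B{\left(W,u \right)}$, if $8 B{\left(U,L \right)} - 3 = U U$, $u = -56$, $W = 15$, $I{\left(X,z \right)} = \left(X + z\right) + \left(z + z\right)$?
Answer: $- \frac{225}{2} \approx -112.5$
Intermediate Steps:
$I{\left(X,z \right)} = X + 3 z$ ($I{\left(X,z \right)} = \left(X + z\right) + 2 z = X + 3 z$)
$B{\left(U,L \right)} = \frac{3}{8} + \frac{U^{2}}{8}$ ($B{\left(U,L \right)} = \frac{3}{8} + \frac{U U}{8} = \frac{3}{8} + \frac{U^{2}}{8}$)
$I{\left(54,-46 \right)} - B{\left(W,u \right)} = \left(54 + 3 \left(-46\right)\right) - \left(\frac{3}{8} + \frac{15^{2}}{8}\right) = \left(54 - 138\right) - \left(\frac{3}{8} + \frac{1}{8} \cdot 225\right) = -84 - \left(\frac{3}{8} + \frac{225}{8}\right) = -84 - \frac{57}{2} = - \frac{225}{2}$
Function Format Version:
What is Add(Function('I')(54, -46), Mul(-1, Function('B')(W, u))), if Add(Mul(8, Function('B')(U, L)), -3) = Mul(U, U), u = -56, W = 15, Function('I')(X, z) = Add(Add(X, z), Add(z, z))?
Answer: Rational(-225, 2) ≈ -112.50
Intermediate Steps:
Function('I')(X, z) = Add(X, Mul(3, z)) (Function('I')(X, z) = Add(Add(X, z), Mul(2, z)) = Add(X, Mul(3, z)))
Function('B')(U, L) = Add(Rational(3, 8), Mul(Rational(1, 8), Pow(U, 2))) (Function('B')(U, L) = Add(Rational(3, 8), Mul(Rational(1, 8), Mul(U, U))) = Add(Rational(3, 8), Mul(Rational(1, 8), Pow(U, 2))))
Add(Function('I')(54, -46), Mul(-1, Function('B')(W, u))) = Add(Add(54, Mul(3, -46)), Mul(-1, Add(Rational(3, 8), Mul(Rational(1, 8), Pow(15, 2))))) = Add(Add(54, -138), Mul(-1, Add(Rational(3, 8), Mul(Rational(1, 8), 225)))) = Add(-84, Mul(-1, Add(Rational(3, 8), Rational(225, 8)))) = Add(-84, Mul(-1, Rational(57, 2))) = Add(-84, Rational(-57, 2)) = Rational(-225, 2)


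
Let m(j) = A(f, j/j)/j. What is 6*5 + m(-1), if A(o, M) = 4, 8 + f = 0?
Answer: 26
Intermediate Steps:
f = -8 (f = -8 + 0 = -8)
m(j) = 4/j
6*5 + m(-1) = 6*5 + 4/(-1) = 30 + 4*(-1) = 30 - 4 = 26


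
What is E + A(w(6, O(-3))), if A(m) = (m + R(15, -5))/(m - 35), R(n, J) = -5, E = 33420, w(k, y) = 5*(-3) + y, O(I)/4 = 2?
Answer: 233942/7 ≈ 33420.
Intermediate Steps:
O(I) = 8 (O(I) = 4*2 = 8)
w(k, y) = -15 + y
A(m) = (-5 + m)/(-35 + m) (A(m) = (m - 5)/(m - 35) = (-5 + m)/(-35 + m))
E + A(w(6, O(-3))) = 33420 + (-5 + (-15 + 8))/(-35 + (-15 + 8)) = 33420 + (-5 - 7)/(-35 - 7) = 33420 - 12/(-42) = 33420 - 1/42*(-12) = 33420 + 2/7 = 233942/7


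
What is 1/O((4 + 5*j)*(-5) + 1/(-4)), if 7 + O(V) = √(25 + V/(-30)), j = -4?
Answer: -120/457 - 2*√80430/3199 ≈ -0.43989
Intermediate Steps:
O(V) = -7 + √(25 - V/30) (O(V) = -7 + √(25 + V/(-30)) = -7 + √(25 + V*(-1/30)) = -7 + √(25 - V/30))
1/O((4 + 5*j)*(-5) + 1/(-4)) = 1/(-7 + √(22500 - 30*((4 + 5*(-4))*(-5) + 1/(-4)))/30) = 1/(-7 + √(22500 - 30*((4 - 20)*(-5) - ¼))/30) = 1/(-7 + √(22500 - 30*(-16*(-5) - ¼))/30) = 1/(-7 + √(22500 - 30*(80 - ¼))/30) = 1/(-7 + √(22500 - 30*319/4)/30) = 1/(-7 + √(22500 - 4785/2)/30) = 1/(-7 + √(40215/2)/30) = 1/(-7 + (√80430/2)/30) = 1/(-7 + √80430/60)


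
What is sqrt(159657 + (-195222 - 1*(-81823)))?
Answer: sqrt(46258) ≈ 215.08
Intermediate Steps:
sqrt(159657 + (-195222 - 1*(-81823))) = sqrt(159657 + (-195222 + 81823)) = sqrt(159657 - 113399) = sqrt(46258)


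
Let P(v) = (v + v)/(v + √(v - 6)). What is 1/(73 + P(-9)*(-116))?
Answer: (√15 + 9*I)/(-1431*I + 73*√15) ≈ -0.0055384 + 0.0038007*I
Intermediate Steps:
P(v) = 2*v/(v + √(-6 + v)) (P(v) = (2*v)/(v + √(-6 + v)) = 2*v/(v + √(-6 + v)))
1/(73 + P(-9)*(-116)) = 1/(73 + (2*(-9)/(-9 + √(-6 - 9)))*(-116)) = 1/(73 + (2*(-9)/(-9 + √(-15)))*(-116)) = 1/(73 + (2*(-9)/(-9 + I*√15))*(-116)) = 1/(73 - 18/(-9 + I*√15)*(-116)) = 1/(73 + 2088/(-9 + I*√15))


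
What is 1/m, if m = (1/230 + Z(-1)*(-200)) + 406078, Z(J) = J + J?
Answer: 230/93489941 ≈ 2.4602e-6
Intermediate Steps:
Z(J) = 2*J
m = 93489941/230 (m = (1/230 + (2*(-1))*(-200)) + 406078 = (1/230 - 2*(-200)) + 406078 = (1/230 + 400) + 406078 = 92001/230 + 406078 = 93489941/230 ≈ 4.0648e+5)
1/m = 1/(93489941/230) = 230/93489941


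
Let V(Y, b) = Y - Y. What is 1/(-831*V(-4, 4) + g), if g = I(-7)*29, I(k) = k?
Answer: -1/203 ≈ -0.0049261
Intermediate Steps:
V(Y, b) = 0
g = -203 (g = -7*29 = -203)
1/(-831*V(-4, 4) + g) = 1/(-831*0 - 203) = 1/(0 - 203) = 1/(-203) = -1/203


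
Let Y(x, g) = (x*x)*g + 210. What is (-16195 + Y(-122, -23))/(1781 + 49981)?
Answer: -119439/17254 ≈ -6.9224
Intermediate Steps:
Y(x, g) = 210 + g*x² (Y(x, g) = x²*g + 210 = g*x² + 210 = 210 + g*x²)
(-16195 + Y(-122, -23))/(1781 + 49981) = (-16195 + (210 - 23*(-122)²))/(1781 + 49981) = (-16195 + (210 - 23*14884))/51762 = (-16195 + (210 - 342332))*(1/51762) = (-16195 - 342122)*(1/51762) = -358317*1/51762 = -119439/17254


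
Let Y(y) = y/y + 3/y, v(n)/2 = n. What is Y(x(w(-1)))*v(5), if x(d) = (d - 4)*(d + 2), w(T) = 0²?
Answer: 25/4 ≈ 6.2500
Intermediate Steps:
w(T) = 0
v(n) = 2*n
x(d) = (-4 + d)*(2 + d)
Y(y) = 1 + 3/y
Y(x(w(-1)))*v(5) = ((3 + (-8 + 0² - 2*0))/(-8 + 0² - 2*0))*(2*5) = ((3 + (-8 + 0 + 0))/(-8 + 0 + 0))*10 = ((3 - 8)/(-8))*10 = -⅛*(-5)*10 = (5/8)*10 = 25/4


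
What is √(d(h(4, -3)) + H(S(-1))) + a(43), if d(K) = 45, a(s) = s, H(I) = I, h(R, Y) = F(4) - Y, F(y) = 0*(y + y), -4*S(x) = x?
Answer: 43 + √181/2 ≈ 49.727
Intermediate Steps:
S(x) = -x/4
F(y) = 0 (F(y) = 0*(2*y) = 0)
h(R, Y) = -Y (h(R, Y) = 0 - Y = -Y)
√(d(h(4, -3)) + H(S(-1))) + a(43) = √(45 - ¼*(-1)) + 43 = √(45 + ¼) + 43 = √(181/4) + 43 = √181/2 + 43 = 43 + √181/2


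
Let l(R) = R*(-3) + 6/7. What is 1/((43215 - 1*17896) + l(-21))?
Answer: 7/177680 ≈ 3.9397e-5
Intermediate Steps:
l(R) = 6/7 - 3*R (l(R) = -3*R + 6*(1/7) = -3*R + 6/7 = 6/7 - 3*R)
1/((43215 - 1*17896) + l(-21)) = 1/((43215 - 1*17896) + (6/7 - 3*(-21))) = 1/((43215 - 17896) + (6/7 + 63)) = 1/(25319 + 447/7) = 1/(177680/7) = 7/177680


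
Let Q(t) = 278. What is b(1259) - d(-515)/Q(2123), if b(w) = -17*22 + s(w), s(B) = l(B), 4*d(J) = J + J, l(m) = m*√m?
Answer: -207429/556 + 1259*√1259 ≈ 44299.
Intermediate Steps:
l(m) = m^(3/2)
d(J) = J/2 (d(J) = (J + J)/4 = (2*J)/4 = J/2)
s(B) = B^(3/2)
b(w) = -374 + w^(3/2) (b(w) = -17*22 + w^(3/2) = -374 + w^(3/2))
b(1259) - d(-515)/Q(2123) = (-374 + 1259^(3/2)) - (½)*(-515)/278 = (-374 + 1259*√1259) - (-515)/(2*278) = (-374 + 1259*√1259) - 1*(-515/556) = (-374 + 1259*√1259) + 515/556 = -207429/556 + 1259*√1259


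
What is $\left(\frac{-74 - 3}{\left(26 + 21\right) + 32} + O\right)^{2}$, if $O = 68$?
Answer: $\frac{28037025}{6241} \approx 4492.4$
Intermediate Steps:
$\left(\frac{-74 - 3}{\left(26 + 21\right) + 32} + O\right)^{2} = \left(\frac{-74 - 3}{\left(26 + 21\right) + 32} + 68\right)^{2} = \left(- \frac{77}{47 + 32} + 68\right)^{2} = \left(- \frac{77}{79} + 68\right)^{2} = \left(\frac{5295}{79}\right)^{2} = \frac{28037025}{6241}$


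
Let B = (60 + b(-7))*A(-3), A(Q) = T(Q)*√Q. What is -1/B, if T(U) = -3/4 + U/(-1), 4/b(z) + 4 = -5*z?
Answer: 31*I*√3/12582 ≈ 0.0042675*I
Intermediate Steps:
b(z) = 4/(-4 - 5*z)
T(U) = -¾ - U (T(U) = -3*¼ + U*(-1) = -¾ - U)
A(Q) = √Q*(-¾ - Q) (A(Q) = (-¾ - Q)*√Q = √Q*(-¾ - Q))
B = 4194*I*√3/31 (B = (60 - 4/(4 + 5*(-7)))*(√(-3)*(-¾ - 1*(-3))) = (60 - 4/(4 - 35))*((I*√3)*(-¾ + 3)) = (60 - 4/(-31))*((I*√3)*(9/4)) = (60 - 4*(-1/31))*(9*I*√3/4) = (60 + 4/31)*(9*I*√3/4) = 1864*(9*I*√3/4)/31 = 4194*I*√3/31 ≈ 234.33*I)
-1/B = -1/(4194*I*√3/31) = -(-31)*I*√3/12582 = 31*I*√3/12582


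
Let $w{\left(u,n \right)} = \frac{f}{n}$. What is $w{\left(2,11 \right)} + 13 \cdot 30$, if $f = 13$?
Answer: $\frac{4303}{11} \approx 391.18$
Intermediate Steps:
$w{\left(u,n \right)} = \frac{13}{n}$
$w{\left(2,11 \right)} + 13 \cdot 30 = \frac{13}{11} + 13 \cdot 30 = 13 \cdot \frac{1}{11} + 390 = \frac{13}{11} + 390 = \frac{4303}{11}$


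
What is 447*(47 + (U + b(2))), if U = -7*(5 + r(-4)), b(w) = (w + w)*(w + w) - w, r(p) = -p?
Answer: -894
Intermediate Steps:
b(w) = -w + 4*w² (b(w) = (2*w)*(2*w) - w = 4*w² - w = -w + 4*w²)
U = -63 (U = -7*(5 - 1*(-4)) = -7*(5 + 4) = -7*9 = -63)
447*(47 + (U + b(2))) = 447*(47 + (-63 + 2*(-1 + 4*2))) = 447*(47 + (-63 + 2*(-1 + 8))) = 447*(47 + (-63 + 2*7)) = 447*(47 + (-63 + 14)) = 447*(47 - 49) = 447*(-2) = -894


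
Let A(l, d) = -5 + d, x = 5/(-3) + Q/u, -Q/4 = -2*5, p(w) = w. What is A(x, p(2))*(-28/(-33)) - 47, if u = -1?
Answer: -545/11 ≈ -49.545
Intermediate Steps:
Q = 40 (Q = -(-8)*5 = -4*(-10) = 40)
x = -125/3 (x = 5/(-3) + 40/(-1) = 5*(-⅓) + 40*(-1) = -5/3 - 40 = -125/3 ≈ -41.667)
A(x, p(2))*(-28/(-33)) - 47 = (-5 + 2)*(-28/(-33)) - 47 = -(-84)*(-1)/33 - 47 = -3*28/33 - 47 = -28/11 - 47 = -545/11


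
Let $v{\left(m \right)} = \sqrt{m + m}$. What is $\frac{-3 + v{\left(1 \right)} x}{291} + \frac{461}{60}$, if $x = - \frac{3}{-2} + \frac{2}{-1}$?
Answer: $\frac{44657}{5820} - \frac{\sqrt{2}}{582} \approx 7.6706$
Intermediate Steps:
$v{\left(m \right)} = \sqrt{2} \sqrt{m}$ ($v{\left(m \right)} = \sqrt{2 m} = \sqrt{2} \sqrt{m}$)
$x = - \frac{1}{2}$ ($x = \left(-3\right) \left(- \frac{1}{2}\right) + 2 \left(-1\right) = \frac{3}{2} - 2 = - \frac{1}{2} \approx -0.5$)
$\frac{-3 + v{\left(1 \right)} x}{291} + \frac{461}{60} = \frac{-3 + \sqrt{2} \sqrt{1} \left(- \frac{1}{2}\right)}{291} + \frac{461}{60} = \left(-3 + \sqrt{2} \cdot 1 \left(- \frac{1}{2}\right)\right) \frac{1}{291} + 461 \cdot \frac{1}{60} = \left(-3 + \sqrt{2} \left(- \frac{1}{2}\right)\right) \frac{1}{291} + \frac{461}{60} = \left(-3 - \frac{\sqrt{2}}{2}\right) \frac{1}{291} + \frac{461}{60} = \left(- \frac{1}{97} - \frac{\sqrt{2}}{582}\right) + \frac{461}{60} = \frac{44657}{5820} - \frac{\sqrt{2}}{582}$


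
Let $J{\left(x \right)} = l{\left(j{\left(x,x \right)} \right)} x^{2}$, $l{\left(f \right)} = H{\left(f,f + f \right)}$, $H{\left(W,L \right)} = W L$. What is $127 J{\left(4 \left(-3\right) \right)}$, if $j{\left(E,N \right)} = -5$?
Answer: $914400$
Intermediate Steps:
$H{\left(W,L \right)} = L W$
$l{\left(f \right)} = 2 f^{2}$ ($l{\left(f \right)} = \left(f + f\right) f = 2 f f = 2 f^{2}$)
$J{\left(x \right)} = 50 x^{2}$ ($J{\left(x \right)} = 2 \left(-5\right)^{2} x^{2} = 2 \cdot 25 x^{2} = 50 x^{2}$)
$127 J{\left(4 \left(-3\right) \right)} = 127 \cdot 50 \left(4 \left(-3\right)\right)^{2} = 127 \cdot 50 \left(-12\right)^{2} = 127 \cdot 50 \cdot 144 = 127 \cdot 7200 = 914400$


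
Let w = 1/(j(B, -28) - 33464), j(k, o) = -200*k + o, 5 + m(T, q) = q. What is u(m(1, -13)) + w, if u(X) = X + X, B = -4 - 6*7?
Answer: -874513/24292 ≈ -36.000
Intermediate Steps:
m(T, q) = -5 + q
B = -46 (B = -4 - 42 = -46)
j(k, o) = o - 200*k
u(X) = 2*X
w = -1/24292 (w = 1/((-28 - 200*(-46)) - 33464) = 1/((-28 + 9200) - 33464) = 1/(9172 - 33464) = 1/(-24292) = -1/24292 ≈ -4.1166e-5)
u(m(1, -13)) + w = 2*(-5 - 13) - 1/24292 = 2*(-18) - 1/24292 = -36 - 1/24292 = -874513/24292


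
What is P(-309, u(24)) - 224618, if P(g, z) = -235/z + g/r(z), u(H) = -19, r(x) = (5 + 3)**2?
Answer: -273126319/1216 ≈ -2.2461e+5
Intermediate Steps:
r(x) = 64 (r(x) = 8**2 = 64)
P(g, z) = -235/z + g/64
P(-309, u(24)) - 224618 = (-235/(-19) + (1/64)*(-309)) - 224618 = (-235*(-1/19) - 309/64) - 224618 = (235/19 - 309/64) - 224618 = 9169/1216 - 224618 = -273126319/1216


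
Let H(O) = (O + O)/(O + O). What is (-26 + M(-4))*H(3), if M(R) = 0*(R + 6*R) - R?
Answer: -22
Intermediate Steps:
H(O) = 1 (H(O) = (2*O)/((2*O)) = (2*O)*(1/(2*O)) = 1)
M(R) = -R (M(R) = 0*(7*R) - R = 0 - R = -R)
(-26 + M(-4))*H(3) = (-26 - 1*(-4))*1 = (-26 + 4)*1 = -22*1 = -22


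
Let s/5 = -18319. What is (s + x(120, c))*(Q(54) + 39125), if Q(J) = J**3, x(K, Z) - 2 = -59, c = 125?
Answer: -18017775028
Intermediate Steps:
x(K, Z) = -57 (x(K, Z) = 2 - 59 = -57)
s = -91595 (s = 5*(-18319) = -91595)
(s + x(120, c))*(Q(54) + 39125) = (-91595 - 57)*(54**3 + 39125) = -91652*(157464 + 39125) = -91652*196589 = -18017775028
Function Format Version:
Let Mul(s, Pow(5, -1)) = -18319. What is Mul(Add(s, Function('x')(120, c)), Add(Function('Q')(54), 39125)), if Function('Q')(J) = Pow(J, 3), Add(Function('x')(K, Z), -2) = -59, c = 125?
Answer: -18017775028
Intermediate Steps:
Function('x')(K, Z) = -57 (Function('x')(K, Z) = Add(2, -59) = -57)
s = -91595 (s = Mul(5, -18319) = -91595)
Mul(Add(s, Function('x')(120, c)), Add(Function('Q')(54), 39125)) = Mul(Add(-91595, -57), Add(Pow(54, 3), 39125)) = Mul(-91652, Add(157464, 39125)) = Mul(-91652, 196589) = -18017775028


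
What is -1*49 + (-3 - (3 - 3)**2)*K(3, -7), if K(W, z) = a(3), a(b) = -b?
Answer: -40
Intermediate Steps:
K(W, z) = -3 (K(W, z) = -1*3 = -3)
-1*49 + (-3 - (3 - 3)**2)*K(3, -7) = -1*49 + (-3 - (3 - 3)**2)*(-3) = -49 + (-3 - 1*0**2)*(-3) = -49 + (-3 - 1*0)*(-3) = -49 + (-3 + 0)*(-3) = -49 - 3*(-3) = -49 + 9 = -40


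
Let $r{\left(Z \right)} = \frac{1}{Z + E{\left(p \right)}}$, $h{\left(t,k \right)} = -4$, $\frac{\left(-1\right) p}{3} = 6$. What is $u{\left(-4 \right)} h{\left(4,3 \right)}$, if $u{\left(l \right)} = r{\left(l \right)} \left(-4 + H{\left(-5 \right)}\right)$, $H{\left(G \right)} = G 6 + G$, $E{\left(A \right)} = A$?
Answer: $- \frac{78}{11} \approx -7.0909$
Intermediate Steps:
$p = -18$ ($p = \left(-3\right) 6 = -18$)
$H{\left(G \right)} = 7 G$ ($H{\left(G \right)} = 6 G + G = 7 G$)
$r{\left(Z \right)} = \frac{1}{-18 + Z}$ ($r{\left(Z \right)} = \frac{1}{Z - 18} = \frac{1}{-18 + Z}$)
$u{\left(l \right)} = - \frac{39}{-18 + l}$ ($u{\left(l \right)} = \frac{-4 + 7 \left(-5\right)}{-18 + l} = \frac{-4 - 35}{-18 + l} = \frac{1}{-18 + l} \left(-39\right) = - \frac{39}{-18 + l}$)
$u{\left(-4 \right)} h{\left(4,3 \right)} = - \frac{39}{-18 - 4} \left(-4\right) = - \frac{39}{-22} \left(-4\right) = \left(-39\right) \left(- \frac{1}{22}\right) \left(-4\right) = \frac{39}{22} \left(-4\right) = - \frac{78}{11}$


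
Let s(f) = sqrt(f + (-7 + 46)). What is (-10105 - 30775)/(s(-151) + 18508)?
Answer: -1688855/764612 + 365*I*sqrt(7)/764612 ≈ -2.2088 + 0.001263*I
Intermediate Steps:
s(f) = sqrt(39 + f) (s(f) = sqrt(f + 39) = sqrt(39 + f))
(-10105 - 30775)/(s(-151) + 18508) = (-10105 - 30775)/(sqrt(39 - 151) + 18508) = -40880/(sqrt(-112) + 18508) = -40880/(4*I*sqrt(7) + 18508) = -40880/(18508 + 4*I*sqrt(7))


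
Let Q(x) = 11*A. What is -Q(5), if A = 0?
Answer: 0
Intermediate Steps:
Q(x) = 0 (Q(x) = 11*0 = 0)
-Q(5) = -1*0 = 0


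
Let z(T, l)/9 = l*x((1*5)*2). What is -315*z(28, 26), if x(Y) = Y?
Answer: -737100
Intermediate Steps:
z(T, l) = 90*l (z(T, l) = 9*(l*((1*5)*2)) = 9*(l*(5*2)) = 9*(l*10) = 9*(10*l) = 90*l)
-315*z(28, 26) = -28350*26 = -315*2340 = -737100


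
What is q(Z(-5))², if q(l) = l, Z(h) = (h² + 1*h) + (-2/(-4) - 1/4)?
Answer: 6561/16 ≈ 410.06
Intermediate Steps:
Z(h) = ¼ + h + h² (Z(h) = (h² + h) + (-2*(-¼) - 1*¼) = (h + h²) + (½ - ¼) = (h + h²) + ¼ = ¼ + h + h²)
q(Z(-5))² = (¼ - 5 + (-5)²)² = (¼ - 5 + 25)² = (81/4)² = 6561/16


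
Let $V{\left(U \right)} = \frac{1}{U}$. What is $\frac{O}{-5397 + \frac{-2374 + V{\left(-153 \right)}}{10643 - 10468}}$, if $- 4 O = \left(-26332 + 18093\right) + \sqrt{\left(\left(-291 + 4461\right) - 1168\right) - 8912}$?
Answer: $- \frac{31514175}{82781656} + \frac{3825 i \sqrt{5910}}{82781656} \approx -0.38069 + 0.0035521 i$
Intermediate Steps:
$O = \frac{8239}{4} - \frac{i \sqrt{5910}}{4}$ ($O = - \frac{\left(-26332 + 18093\right) + \sqrt{\left(\left(-291 + 4461\right) - 1168\right) - 8912}}{4} = - \frac{-8239 + \sqrt{\left(4170 - 1168\right) - 8912}}{4} = - \frac{-8239 + \sqrt{3002 - 8912}}{4} = - \frac{-8239 + \sqrt{-5910}}{4} = - \frac{-8239 + i \sqrt{5910}}{4} = \frac{8239}{4} - \frac{i \sqrt{5910}}{4} \approx 2059.8 - 19.219 i$)
$\frac{O}{-5397 + \frac{-2374 + V{\left(-153 \right)}}{10643 - 10468}} = \frac{\frac{8239}{4} - \frac{i \sqrt{5910}}{4}}{-5397 + \frac{-2374 + \frac{1}{-153}}{10643 - 10468}} = \frac{\frac{8239}{4} - \frac{i \sqrt{5910}}{4}}{-5397 + \frac{-2374 - \frac{1}{153}}{175}} = \frac{\frac{8239}{4} - \frac{i \sqrt{5910}}{4}}{-5397 - \frac{51889}{3825}} = \frac{\frac{8239}{4} - \frac{i \sqrt{5910}}{4}}{- \frac{20695414}{3825}} = \left(\frac{8239}{4} - \frac{i \sqrt{5910}}{4}\right) \left(- \frac{3825}{20695414}\right) = - \frac{31514175}{82781656} + \frac{3825 i \sqrt{5910}}{82781656}$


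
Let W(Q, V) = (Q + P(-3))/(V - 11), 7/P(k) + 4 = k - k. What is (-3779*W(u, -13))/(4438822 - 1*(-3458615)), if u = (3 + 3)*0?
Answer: -26453/758153952 ≈ -3.4891e-5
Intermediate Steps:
P(k) = -7/4 (P(k) = 7/(-4 + (k - k)) = 7/(-4 + 0) = 7/(-4) = 7*(-1/4) = -7/4)
u = 0 (u = 6*0 = 0)
W(Q, V) = (-7/4 + Q)/(-11 + V) (W(Q, V) = (Q - 7/4)/(V - 11) = (-7/4 + Q)/(-11 + V))
(-3779*W(u, -13))/(4438822 - 1*(-3458615)) = (-3779*(-7/4 + 0)/(-11 - 13))/(4438822 - 1*(-3458615)) = (-3779*(-7)/((-24)*4))/(4438822 + 3458615) = -(-3779)*(-7)/(24*4)/7897437 = -3779*7/96*(1/7897437) = -26453/96*1/7897437 = -26453/758153952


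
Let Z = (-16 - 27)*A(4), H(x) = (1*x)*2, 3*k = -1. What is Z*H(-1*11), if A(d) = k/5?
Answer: -946/15 ≈ -63.067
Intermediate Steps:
k = -⅓ (k = (⅓)*(-1) = -⅓ ≈ -0.33333)
A(d) = -1/15 (A(d) = -⅓/5 = -⅓*⅕ = -1/15)
H(x) = 2*x (H(x) = x*2 = 2*x)
Z = 43/15 (Z = (-16 - 27)*(-1/15) = -43*(-1/15) = 43/15 ≈ 2.8667)
Z*H(-1*11) = 43*(2*(-1*11))/15 = 43*(2*(-11))/15 = (43/15)*(-22) = -946/15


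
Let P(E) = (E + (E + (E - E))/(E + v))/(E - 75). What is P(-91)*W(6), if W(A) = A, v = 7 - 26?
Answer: 29757/9130 ≈ 3.2593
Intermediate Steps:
v = -19
P(E) = (E + E/(-19 + E))/(-75 + E) (P(E) = (E + (E + (E - E))/(E - 19))/(E - 75) = (E + (E + 0)/(-19 + E))/(-75 + E) = (E + E/(-19 + E))/(-75 + E))
P(-91)*W(6) = -91*(-18 - 91)/(1425 + (-91)**2 - 94*(-91))*6 = -91*(-109)/(1425 + 8281 + 8554)*6 = -91*(-109)/18260*6 = -91*1/18260*(-109)*6 = (9919/18260)*6 = 29757/9130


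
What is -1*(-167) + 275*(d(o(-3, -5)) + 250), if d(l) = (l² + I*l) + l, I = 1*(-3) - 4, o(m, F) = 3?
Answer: 66442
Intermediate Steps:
I = -7 (I = -3 - 4 = -7)
d(l) = l² - 6*l (d(l) = (l² - 7*l) + l = l² - 6*l)
-1*(-167) + 275*(d(o(-3, -5)) + 250) = -1*(-167) + 275*(3*(-6 + 3) + 250) = 167 + 275*(3*(-3) + 250) = 167 + 275*(-9 + 250) = 167 + 275*241 = 167 + 66275 = 66442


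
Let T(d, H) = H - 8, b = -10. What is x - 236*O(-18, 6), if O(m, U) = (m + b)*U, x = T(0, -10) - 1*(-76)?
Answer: 39706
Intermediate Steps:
T(d, H) = -8 + H
x = 58 (x = (-8 - 10) - 1*(-76) = -18 + 76 = 58)
O(m, U) = U*(-10 + m) (O(m, U) = (m - 10)*U = (-10 + m)*U = U*(-10 + m))
x - 236*O(-18, 6) = 58 - 1416*(-10 - 18) = 58 - 1416*(-28) = 58 - 236*(-168) = 58 + 39648 = 39706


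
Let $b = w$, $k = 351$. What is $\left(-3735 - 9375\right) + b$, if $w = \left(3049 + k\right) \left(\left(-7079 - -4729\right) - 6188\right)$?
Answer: $-29042310$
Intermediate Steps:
$w = -29029200$ ($w = \left(3049 + 351\right) \left(\left(-7079 - -4729\right) - 6188\right) = 3400 \left(\left(-7079 + 4729\right) - 6188\right) = 3400 \left(-2350 - 6188\right) = 3400 \left(-8538\right) = -29029200$)
$b = -29029200$
$\left(-3735 - 9375\right) + b = \left(-3735 - 9375\right) - 29029200 = -13110 - 29029200 = -29042310$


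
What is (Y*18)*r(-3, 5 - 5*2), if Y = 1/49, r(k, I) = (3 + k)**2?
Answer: 0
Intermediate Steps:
Y = 1/49 ≈ 0.020408
(Y*18)*r(-3, 5 - 5*2) = ((1/49)*18)*(3 - 3)**2 = (18/49)*0**2 = (18/49)*0 = 0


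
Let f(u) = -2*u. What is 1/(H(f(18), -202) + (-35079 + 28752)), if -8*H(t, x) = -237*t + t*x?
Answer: -2/16605 ≈ -0.00012045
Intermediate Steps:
H(t, x) = 237*t/8 - t*x/8 (H(t, x) = -(-237*t + t*x)/8 = 237*t/8 - t*x/8)
1/(H(f(18), -202) + (-35079 + 28752)) = 1/((-2*18)*(237 - 1*(-202))/8 + (-35079 + 28752)) = 1/((1/8)*(-36)*(237 + 202) - 6327) = 1/((1/8)*(-36)*439 - 6327) = 1/(-3951/2 - 6327) = 1/(-16605/2) = -2/16605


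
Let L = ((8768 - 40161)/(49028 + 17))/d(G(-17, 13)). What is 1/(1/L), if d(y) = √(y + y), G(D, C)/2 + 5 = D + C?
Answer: 31393*I/294270 ≈ 0.10668*I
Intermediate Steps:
G(D, C) = -10 + 2*C + 2*D (G(D, C) = -10 + 2*(D + C) = -10 + 2*(C + D) = -10 + (2*C + 2*D) = -10 + 2*C + 2*D)
d(y) = √2*√y (d(y) = √(2*y) = √2*√y)
L = 31393*I/294270 (L = ((8768 - 40161)/(49028 + 17))/((√2*√(-10 + 2*13 + 2*(-17)))) = (-31393/49045)/((√2*√(-10 + 26 - 34))) = (-31393*1/49045)/((√2*√(-18))) = -31393*(-I/6)/49045 = -(-31393)*I/294270 = 31393*I/294270 ≈ 0.10668*I)
1/(1/L) = 1/(1/(31393*I/294270)) = 1/(-294270*I/31393) = 31393*I/294270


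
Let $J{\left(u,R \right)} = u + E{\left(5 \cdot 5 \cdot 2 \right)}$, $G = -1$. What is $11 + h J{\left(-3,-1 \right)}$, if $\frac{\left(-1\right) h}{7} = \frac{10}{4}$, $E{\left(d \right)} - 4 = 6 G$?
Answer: $\frac{197}{2} \approx 98.5$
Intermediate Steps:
$E{\left(d \right)} = -2$ ($E{\left(d \right)} = 4 + 6 \left(-1\right) = 4 - 6 = -2$)
$J{\left(u,R \right)} = -2 + u$ ($J{\left(u,R \right)} = u - 2 = -2 + u$)
$h = - \frac{35}{2}$ ($h = - 7 \cdot \frac{10}{4} = - 7 \cdot 10 \cdot \frac{1}{4} = \left(-7\right) \frac{5}{2} = - \frac{35}{2} \approx -17.5$)
$11 + h J{\left(-3,-1 \right)} = 11 - \frac{35 \left(-2 - 3\right)}{2} = 11 - - \frac{175}{2} = 11 + \frac{175}{2} = \frac{197}{2}$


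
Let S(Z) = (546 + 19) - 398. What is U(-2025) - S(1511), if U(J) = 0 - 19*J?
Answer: 38308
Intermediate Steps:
U(J) = -19*J
S(Z) = 167 (S(Z) = 565 - 398 = 167)
U(-2025) - S(1511) = -19*(-2025) - 1*167 = 38475 - 167 = 38308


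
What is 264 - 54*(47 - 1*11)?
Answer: -1680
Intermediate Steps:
264 - 54*(47 - 1*11) = 264 - 54*(47 - 11) = 264 - 54*36 = 264 - 1944 = -1680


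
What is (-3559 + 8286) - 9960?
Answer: -5233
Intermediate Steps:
(-3559 + 8286) - 9960 = 4727 - 9960 = -5233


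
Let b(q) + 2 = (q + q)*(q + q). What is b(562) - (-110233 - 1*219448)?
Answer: 1593055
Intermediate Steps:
b(q) = -2 + 4*q² (b(q) = -2 + (q + q)*(q + q) = -2 + (2*q)*(2*q) = -2 + 4*q²)
b(562) - (-110233 - 1*219448) = (-2 + 4*562²) - (-110233 - 1*219448) = (-2 + 4*315844) - (-110233 - 219448) = (-2 + 1263376) - 1*(-329681) = 1263374 + 329681 = 1593055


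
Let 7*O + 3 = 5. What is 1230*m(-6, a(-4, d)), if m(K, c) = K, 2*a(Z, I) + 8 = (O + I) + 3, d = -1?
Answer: -7380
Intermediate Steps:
O = 2/7 (O = -3/7 + (1/7)*5 = -3/7 + 5/7 = 2/7 ≈ 0.28571)
a(Z, I) = -33/14 + I/2 (a(Z, I) = -4 + ((2/7 + I) + 3)/2 = -4 + (23/7 + I)/2 = -4 + (23/14 + I/2) = -33/14 + I/2)
1230*m(-6, a(-4, d)) = 1230*(-6) = -7380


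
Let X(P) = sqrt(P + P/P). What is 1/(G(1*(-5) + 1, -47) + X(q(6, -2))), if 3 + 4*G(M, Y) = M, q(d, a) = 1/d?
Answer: -12/13 - 8*sqrt(42)/91 ≈ -1.4928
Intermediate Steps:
G(M, Y) = -3/4 + M/4
X(P) = sqrt(1 + P) (X(P) = sqrt(P + 1) = sqrt(1 + P))
1/(G(1*(-5) + 1, -47) + X(q(6, -2))) = 1/((-3/4 + (1*(-5) + 1)/4) + sqrt(1 + 1/6)) = 1/((-3/4 + (-5 + 1)/4) + sqrt(1 + 1/6)) = 1/((-3/4 + (1/4)*(-4)) + sqrt(7/6)) = 1/((-3/4 - 1) + sqrt(42)/6) = 1/(-7/4 + sqrt(42)/6)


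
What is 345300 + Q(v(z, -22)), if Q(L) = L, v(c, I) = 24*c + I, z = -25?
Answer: 344678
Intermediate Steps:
v(c, I) = I + 24*c
345300 + Q(v(z, -22)) = 345300 + (-22 + 24*(-25)) = 345300 + (-22 - 600) = 345300 - 622 = 344678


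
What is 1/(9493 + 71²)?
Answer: 1/14534 ≈ 6.8804e-5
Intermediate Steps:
1/(9493 + 71²) = 1/(9493 + 5041) = 1/14534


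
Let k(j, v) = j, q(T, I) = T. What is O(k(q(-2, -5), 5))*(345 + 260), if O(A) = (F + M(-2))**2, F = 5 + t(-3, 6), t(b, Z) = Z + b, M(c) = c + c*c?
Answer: 60500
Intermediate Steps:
M(c) = c + c**2
F = 8 (F = 5 + (6 - 3) = 5 + 3 = 8)
O(A) = 100 (O(A) = (8 - 2*(1 - 2))**2 = (8 - 2*(-1))**2 = (8 + 2)**2 = 10**2 = 100)
O(k(q(-2, -5), 5))*(345 + 260) = 100*(345 + 260) = 100*605 = 60500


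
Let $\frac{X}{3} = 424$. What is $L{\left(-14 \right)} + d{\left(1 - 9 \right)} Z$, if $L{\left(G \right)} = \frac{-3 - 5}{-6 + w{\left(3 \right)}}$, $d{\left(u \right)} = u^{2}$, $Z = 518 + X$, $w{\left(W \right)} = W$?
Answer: $\frac{343688}{3} \approx 1.1456 \cdot 10^{5}$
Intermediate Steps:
$X = 1272$ ($X = 3 \cdot 424 = 1272$)
$Z = 1790$ ($Z = 518 + 1272 = 1790$)
$L{\left(G \right)} = \frac{8}{3}$ ($L{\left(G \right)} = \frac{-3 - 5}{-6 + 3} = - \frac{8}{-3} = \left(-8\right) \left(- \frac{1}{3}\right) = \frac{8}{3}$)
$L{\left(-14 \right)} + d{\left(1 - 9 \right)} Z = \frac{8}{3} + \left(1 - 9\right)^{2} \cdot 1790 = \frac{8}{3} + \left(-8\right)^{2} \cdot 1790 = \frac{8}{3} + 64 \cdot 1790 = \frac{8}{3} + 114560 = \frac{343688}{3}$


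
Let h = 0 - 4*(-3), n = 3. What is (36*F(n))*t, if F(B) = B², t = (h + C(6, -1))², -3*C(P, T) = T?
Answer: 49284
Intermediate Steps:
C(P, T) = -T/3
h = 12 (h = 0 + 12 = 12)
t = 1369/9 (t = (12 - ⅓*(-1))² = (12 + ⅓)² = (37/3)² = 1369/9 ≈ 152.11)
(36*F(n))*t = (36*3²)*(1369/9) = (36*9)*(1369/9) = 324*(1369/9) = 49284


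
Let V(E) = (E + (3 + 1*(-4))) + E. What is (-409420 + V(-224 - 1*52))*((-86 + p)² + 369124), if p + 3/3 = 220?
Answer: -158582886049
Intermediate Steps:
p = 219 (p = -1 + 220 = 219)
V(E) = -1 + 2*E (V(E) = (E + (3 - 4)) + E = (E - 1) + E = (-1 + E) + E = -1 + 2*E)
(-409420 + V(-224 - 1*52))*((-86 + p)² + 369124) = (-409420 + (-1 + 2*(-224 - 1*52)))*((-86 + 219)² + 369124) = (-409420 + (-1 + 2*(-224 - 52)))*(133² + 369124) = (-409420 + (-1 + 2*(-276)))*(17689 + 369124) = (-409420 + (-1 - 552))*386813 = (-409420 - 553)*386813 = -409973*386813 = -158582886049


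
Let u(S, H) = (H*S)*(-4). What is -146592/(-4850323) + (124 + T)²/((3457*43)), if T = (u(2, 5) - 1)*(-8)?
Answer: 1012731437584/721005364273 ≈ 1.4046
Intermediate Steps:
u(S, H) = -4*H*S
T = 328 (T = (-4*5*2 - 1)*(-8) = (-40 - 1)*(-8) = -41*(-8) = 328)
-146592/(-4850323) + (124 + T)²/((3457*43)) = -146592/(-4850323) + (124 + 328)²/((3457*43)) = -146592*(-1/4850323) + 452²/148651 = 146592/4850323 + 204304*(1/148651) = 146592/4850323 + 204304/148651 = 1012731437584/721005364273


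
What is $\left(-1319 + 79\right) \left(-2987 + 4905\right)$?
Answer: $-2378320$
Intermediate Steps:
$\left(-1319 + 79\right) \left(-2987 + 4905\right) = \left(-1240\right) 1918 = -2378320$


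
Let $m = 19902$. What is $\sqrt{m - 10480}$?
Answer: $\sqrt{9422} \approx 97.067$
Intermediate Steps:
$\sqrt{m - 10480} = \sqrt{19902 - 10480} = \sqrt{9422}$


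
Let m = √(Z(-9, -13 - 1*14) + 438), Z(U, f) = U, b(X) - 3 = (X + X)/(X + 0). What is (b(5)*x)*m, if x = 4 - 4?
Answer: 0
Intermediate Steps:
b(X) = 5 (b(X) = 3 + (X + X)/(X + 0) = 3 + (2*X)/X = 3 + 2 = 5)
x = 0
m = √429 (m = √(-9 + 438) = √429 ≈ 20.712)
(b(5)*x)*m = (5*0)*√429 = 0*√429 = 0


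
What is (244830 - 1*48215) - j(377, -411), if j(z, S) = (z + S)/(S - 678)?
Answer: 214113701/1089 ≈ 1.9662e+5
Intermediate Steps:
j(z, S) = (S + z)/(-678 + S)
(244830 - 1*48215) - j(377, -411) = (244830 - 1*48215) - (-411 + 377)/(-678 - 411) = (244830 - 48215) - (-34)/(-1089) = 196615 - (-1)*(-34)/1089 = 196615 - 1*34/1089 = 196615 - 34/1089 = 214113701/1089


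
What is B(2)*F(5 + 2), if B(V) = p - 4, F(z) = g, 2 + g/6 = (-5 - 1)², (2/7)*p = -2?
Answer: -2244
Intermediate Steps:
p = -7 (p = (7/2)*(-2) = -7)
g = 204 (g = -12 + 6*(-5 - 1)² = -12 + 6*(-6)² = -12 + 6*36 = -12 + 216 = 204)
F(z) = 204
B(V) = -11 (B(V) = -7 - 4 = -11)
B(2)*F(5 + 2) = -11*204 = -2244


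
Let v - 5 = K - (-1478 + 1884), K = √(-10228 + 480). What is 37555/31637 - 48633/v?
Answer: 21496015804/186057197 + 3354*I*√2437/5881 ≈ 115.53 + 28.154*I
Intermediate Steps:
K = 2*I*√2437 (K = √(-9748) = 2*I*√2437 ≈ 98.732*I)
v = -401 + 2*I*√2437 (v = 5 + (2*I*√2437 - (-1478 + 1884)) = 5 + (2*I*√2437 - 1*406) = 5 + (2*I*√2437 - 406) = 5 + (-406 + 2*I*√2437) = -401 + 2*I*√2437 ≈ -401.0 + 98.732*I)
37555/31637 - 48633/v = 37555/31637 - 48633/(-401 + 2*I*√2437)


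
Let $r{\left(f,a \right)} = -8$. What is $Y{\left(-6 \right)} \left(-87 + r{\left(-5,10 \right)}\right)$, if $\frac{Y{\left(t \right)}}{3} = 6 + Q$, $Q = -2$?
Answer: $-1140$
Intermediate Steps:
$Y{\left(t \right)} = 12$ ($Y{\left(t \right)} = 3 \left(6 - 2\right) = 3 \cdot 4 = 12$)
$Y{\left(-6 \right)} \left(-87 + r{\left(-5,10 \right)}\right) = 12 \left(-87 - 8\right) = 12 \left(-95\right) = -1140$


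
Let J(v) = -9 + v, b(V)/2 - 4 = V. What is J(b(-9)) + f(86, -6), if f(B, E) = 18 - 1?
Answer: -2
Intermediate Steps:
b(V) = 8 + 2*V
f(B, E) = 17
J(b(-9)) + f(86, -6) = (-9 + (8 + 2*(-9))) + 17 = (-9 + (8 - 18)) + 17 = (-9 - 10) + 17 = -19 + 17 = -2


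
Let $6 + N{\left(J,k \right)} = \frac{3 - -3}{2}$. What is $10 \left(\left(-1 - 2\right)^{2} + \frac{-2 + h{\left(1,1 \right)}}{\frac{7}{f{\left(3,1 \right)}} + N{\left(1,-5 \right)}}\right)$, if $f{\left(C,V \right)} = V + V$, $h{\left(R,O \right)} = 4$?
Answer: $130$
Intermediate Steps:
$f{\left(C,V \right)} = 2 V$
$N{\left(J,k \right)} = -3$ ($N{\left(J,k \right)} = -6 + \frac{3 - -3}{2} = -6 + \left(3 + 3\right) \frac{1}{2} = -6 + 6 \cdot \frac{1}{2} = -6 + 3 = -3$)
$10 \left(\left(-1 - 2\right)^{2} + \frac{-2 + h{\left(1,1 \right)}}{\frac{7}{f{\left(3,1 \right)}} + N{\left(1,-5 \right)}}\right) = 10 \left(\left(-1 - 2\right)^{2} + \frac{-2 + 4}{\frac{7}{2 \cdot 1} - 3}\right) = 10 \left(\left(-3\right)^{2} + \frac{2}{\frac{7}{2} - 3}\right) = 10 \left(9 + \frac{2}{7 \cdot \frac{1}{2} - 3}\right) = 10 \left(9 + \frac{2}{\frac{7}{2} - 3}\right) = 10 \left(9 + 2 \frac{1}{\frac{1}{2}}\right) = 10 \left(9 + 2 \cdot 2\right) = 10 \left(9 + 4\right) = 10 \cdot 13 = 130$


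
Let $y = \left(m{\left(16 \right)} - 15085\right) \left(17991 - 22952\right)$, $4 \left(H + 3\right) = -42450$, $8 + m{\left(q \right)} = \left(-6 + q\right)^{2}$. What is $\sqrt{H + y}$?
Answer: $\frac{\sqrt{297478630}}{2} \approx 8623.8$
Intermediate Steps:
$m{\left(q \right)} = -8 + \left(-6 + q\right)^{2}$
$H = - \frac{21231}{2}$ ($H = -3 + \frac{1}{4} \left(-42450\right) = -3 - \frac{21225}{2} = - \frac{21231}{2} \approx -10616.0$)
$y = 74380273$ ($y = \left(\left(-8 + \left(-6 + 16\right)^{2}\right) - 15085\right) \left(17991 - 22952\right) = \left(\left(-8 + 10^{2}\right) - 15085\right) \left(-4961\right) = \left(\left(-8 + 100\right) - 15085\right) \left(-4961\right) = \left(92 - 15085\right) \left(-4961\right) = \left(-14993\right) \left(-4961\right) = 74380273$)
$\sqrt{H + y} = \sqrt{- \frac{21231}{2} + 74380273} = \sqrt{\frac{148739315}{2}} = \frac{\sqrt{297478630}}{2}$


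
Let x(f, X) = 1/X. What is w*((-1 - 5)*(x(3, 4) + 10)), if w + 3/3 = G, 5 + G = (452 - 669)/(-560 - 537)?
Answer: 782895/2194 ≈ 356.83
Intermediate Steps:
G = -5268/1097 (G = -5 + (452 - 669)/(-560 - 537) = -5 - 217/(-1097) = -5 - 217*(-1/1097) = -5 + 217/1097 = -5268/1097 ≈ -4.8022)
w = -6365/1097 (w = -1 - 5268/1097 = -6365/1097 ≈ -5.8022)
w*((-1 - 5)*(x(3, 4) + 10)) = -6365*(-1 - 5)*(1/4 + 10)/1097 = -(-38190)*(¼ + 10)/1097 = -(-38190)*41/(1097*4) = -6365/1097*(-123/2) = 782895/2194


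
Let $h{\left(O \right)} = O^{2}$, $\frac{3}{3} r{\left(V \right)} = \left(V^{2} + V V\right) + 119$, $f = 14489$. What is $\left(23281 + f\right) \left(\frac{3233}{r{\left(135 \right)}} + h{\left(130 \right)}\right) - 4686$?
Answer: $\frac{23342418845076}{36569} \approx 6.3831 \cdot 10^{8}$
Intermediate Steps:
$r{\left(V \right)} = 119 + 2 V^{2}$ ($r{\left(V \right)} = \left(V^{2} + V V\right) + 119 = \left(V^{2} + V^{2}\right) + 119 = 2 V^{2} + 119 = 119 + 2 V^{2}$)
$\left(23281 + f\right) \left(\frac{3233}{r{\left(135 \right)}} + h{\left(130 \right)}\right) - 4686 = \left(23281 + 14489\right) \left(\frac{3233}{119 + 2 \cdot 135^{2}} + 130^{2}\right) - 4686 = 37770 \left(\frac{3233}{119 + 2 \cdot 18225} + 16900\right) - 4686 = 37770 \left(\frac{3233}{119 + 36450} + 16900\right) - 4686 = 37770 \left(\frac{3233}{36569} + 16900\right) - 4686 = 37770 \cdot \frac{618019333}{36569} - 4686 = \frac{23342590207410}{36569} - 4686 = \frac{23342418845076}{36569}$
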